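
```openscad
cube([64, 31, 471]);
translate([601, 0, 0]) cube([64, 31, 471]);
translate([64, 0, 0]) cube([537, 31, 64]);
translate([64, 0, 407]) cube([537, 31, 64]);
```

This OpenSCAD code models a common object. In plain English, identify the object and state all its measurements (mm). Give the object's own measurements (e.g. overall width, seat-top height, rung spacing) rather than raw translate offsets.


A rectangular picture frame lying in the x–z plane (depth along y). The opening is 537 mm wide (x) by 343 mm tall (z), surrounded by a border 64 mm wide on all four sides. The frame is 31 mm deep and is made of two full-height vertical stiles with two horizontal rails fitted between them.


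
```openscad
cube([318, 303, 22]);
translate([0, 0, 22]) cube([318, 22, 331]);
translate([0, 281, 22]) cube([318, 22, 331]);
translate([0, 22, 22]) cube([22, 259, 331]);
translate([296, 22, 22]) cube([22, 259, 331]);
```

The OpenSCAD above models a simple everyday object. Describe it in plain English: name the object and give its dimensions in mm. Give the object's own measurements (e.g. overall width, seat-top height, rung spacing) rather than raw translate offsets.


An open-topped rectangular box: outside dimensions 318×303×353 mm, with a uniform wall and base thickness of 22 mm. The base is a full 318×303 slab on the floor; four walls sit on top of the base. The front and back walls (the −y and +y sides) span the full width; the two side walls fit between them.


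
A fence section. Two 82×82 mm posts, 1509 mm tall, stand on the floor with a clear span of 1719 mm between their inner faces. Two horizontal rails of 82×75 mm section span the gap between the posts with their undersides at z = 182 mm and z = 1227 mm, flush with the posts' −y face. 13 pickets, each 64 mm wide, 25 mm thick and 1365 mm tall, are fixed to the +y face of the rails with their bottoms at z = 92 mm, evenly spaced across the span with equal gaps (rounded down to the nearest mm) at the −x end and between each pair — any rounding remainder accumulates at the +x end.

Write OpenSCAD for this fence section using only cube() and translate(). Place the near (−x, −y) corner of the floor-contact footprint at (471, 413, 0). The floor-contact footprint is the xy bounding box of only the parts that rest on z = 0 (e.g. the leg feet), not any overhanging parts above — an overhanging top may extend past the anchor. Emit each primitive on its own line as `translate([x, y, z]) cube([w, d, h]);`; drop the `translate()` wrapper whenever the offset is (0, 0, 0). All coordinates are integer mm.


translate([471, 413, 0]) cube([82, 82, 1509]);
translate([2272, 413, 0]) cube([82, 82, 1509]);
translate([553, 413, 182]) cube([1719, 82, 75]);
translate([553, 413, 1227]) cube([1719, 82, 75]);
translate([616, 495, 92]) cube([64, 25, 1365]);
translate([743, 495, 92]) cube([64, 25, 1365]);
translate([870, 495, 92]) cube([64, 25, 1365]);
translate([997, 495, 92]) cube([64, 25, 1365]);
translate([1124, 495, 92]) cube([64, 25, 1365]);
translate([1251, 495, 92]) cube([64, 25, 1365]);
translate([1378, 495, 92]) cube([64, 25, 1365]);
translate([1505, 495, 92]) cube([64, 25, 1365]);
translate([1632, 495, 92]) cube([64, 25, 1365]);
translate([1759, 495, 92]) cube([64, 25, 1365]);
translate([1886, 495, 92]) cube([64, 25, 1365]);
translate([2013, 495, 92]) cube([64, 25, 1365]);
translate([2140, 495, 92]) cube([64, 25, 1365]);


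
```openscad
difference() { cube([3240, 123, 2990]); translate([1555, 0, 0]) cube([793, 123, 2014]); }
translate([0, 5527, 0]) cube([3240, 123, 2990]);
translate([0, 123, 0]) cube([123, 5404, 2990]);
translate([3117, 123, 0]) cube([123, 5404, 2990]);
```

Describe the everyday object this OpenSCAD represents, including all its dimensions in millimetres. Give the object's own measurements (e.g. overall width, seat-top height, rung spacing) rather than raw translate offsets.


A single room: four walls, each 2990 mm tall and 123 mm thick, enclosing an outside footprint 3240×5650 mm (x × y), no floor or roof. The front and back walls (−y and +y sides) run the full x-width; the side walls fit between their inner faces. A door opening 793 mm wide and 2014 mm tall is cut through the front wall from the floor up, its −x edge 1555 mm from the wall's −x end.


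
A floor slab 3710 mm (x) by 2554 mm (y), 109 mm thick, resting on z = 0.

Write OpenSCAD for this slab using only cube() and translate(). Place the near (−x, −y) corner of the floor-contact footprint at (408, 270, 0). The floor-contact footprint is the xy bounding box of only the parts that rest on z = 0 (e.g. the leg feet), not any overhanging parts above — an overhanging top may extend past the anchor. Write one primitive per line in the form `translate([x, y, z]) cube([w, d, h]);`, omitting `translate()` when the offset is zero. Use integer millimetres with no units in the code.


translate([408, 270, 0]) cube([3710, 2554, 109]);


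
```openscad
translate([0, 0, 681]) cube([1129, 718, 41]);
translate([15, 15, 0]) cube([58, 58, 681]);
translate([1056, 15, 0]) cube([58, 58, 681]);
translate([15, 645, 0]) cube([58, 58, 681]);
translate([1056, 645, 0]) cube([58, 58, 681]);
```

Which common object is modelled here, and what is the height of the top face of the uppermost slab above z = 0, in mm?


A table. The table height is 722 mm.

A 1129×718×41 slab sits at z = 681 on four 58 mm square posts — a table. The top surface is at 681 + 41 = 722 mm.


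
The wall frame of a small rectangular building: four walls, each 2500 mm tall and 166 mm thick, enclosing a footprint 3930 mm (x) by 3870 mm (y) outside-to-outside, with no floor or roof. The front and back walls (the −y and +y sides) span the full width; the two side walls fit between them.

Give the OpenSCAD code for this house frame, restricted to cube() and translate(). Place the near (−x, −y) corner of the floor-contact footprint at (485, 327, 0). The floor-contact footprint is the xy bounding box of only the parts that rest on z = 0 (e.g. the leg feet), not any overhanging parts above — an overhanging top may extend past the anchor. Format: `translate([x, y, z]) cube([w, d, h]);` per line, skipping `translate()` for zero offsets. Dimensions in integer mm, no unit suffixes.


translate([485, 327, 0]) cube([3930, 166, 2500]);
translate([485, 4031, 0]) cube([3930, 166, 2500]);
translate([485, 493, 0]) cube([166, 3538, 2500]);
translate([4249, 493, 0]) cube([166, 3538, 2500]);


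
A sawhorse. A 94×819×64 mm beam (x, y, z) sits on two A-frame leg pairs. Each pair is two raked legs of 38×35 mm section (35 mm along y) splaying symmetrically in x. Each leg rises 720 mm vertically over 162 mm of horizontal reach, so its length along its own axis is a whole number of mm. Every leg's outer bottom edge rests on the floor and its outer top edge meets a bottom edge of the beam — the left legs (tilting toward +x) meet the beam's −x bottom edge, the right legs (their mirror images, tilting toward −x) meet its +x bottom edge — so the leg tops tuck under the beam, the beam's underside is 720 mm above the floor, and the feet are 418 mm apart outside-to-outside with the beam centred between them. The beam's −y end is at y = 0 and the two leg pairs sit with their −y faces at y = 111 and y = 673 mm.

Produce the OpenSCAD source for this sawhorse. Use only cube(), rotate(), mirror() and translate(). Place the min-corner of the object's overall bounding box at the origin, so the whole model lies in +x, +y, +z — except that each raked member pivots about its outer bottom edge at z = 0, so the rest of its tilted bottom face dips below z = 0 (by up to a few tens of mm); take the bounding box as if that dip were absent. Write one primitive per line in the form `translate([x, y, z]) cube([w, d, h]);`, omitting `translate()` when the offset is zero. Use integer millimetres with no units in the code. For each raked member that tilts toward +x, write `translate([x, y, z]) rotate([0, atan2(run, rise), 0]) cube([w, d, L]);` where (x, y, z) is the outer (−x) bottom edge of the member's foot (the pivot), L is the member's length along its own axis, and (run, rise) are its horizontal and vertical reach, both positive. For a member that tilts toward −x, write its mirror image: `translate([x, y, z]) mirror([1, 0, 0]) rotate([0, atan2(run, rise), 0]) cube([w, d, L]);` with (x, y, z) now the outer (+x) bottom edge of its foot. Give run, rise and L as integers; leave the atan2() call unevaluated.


translate([162, 0, 720]) cube([94, 819, 64]);
translate([0, 111, 0]) rotate([0, atan2(162, 720), 0]) cube([38, 35, 738]);
translate([418, 111, 0]) mirror([1, 0, 0]) rotate([0, atan2(162, 720), 0]) cube([38, 35, 738]);
translate([0, 673, 0]) rotate([0, atan2(162, 720), 0]) cube([38, 35, 738]);
translate([418, 673, 0]) mirror([1, 0, 0]) rotate([0, atan2(162, 720), 0]) cube([38, 35, 738]);


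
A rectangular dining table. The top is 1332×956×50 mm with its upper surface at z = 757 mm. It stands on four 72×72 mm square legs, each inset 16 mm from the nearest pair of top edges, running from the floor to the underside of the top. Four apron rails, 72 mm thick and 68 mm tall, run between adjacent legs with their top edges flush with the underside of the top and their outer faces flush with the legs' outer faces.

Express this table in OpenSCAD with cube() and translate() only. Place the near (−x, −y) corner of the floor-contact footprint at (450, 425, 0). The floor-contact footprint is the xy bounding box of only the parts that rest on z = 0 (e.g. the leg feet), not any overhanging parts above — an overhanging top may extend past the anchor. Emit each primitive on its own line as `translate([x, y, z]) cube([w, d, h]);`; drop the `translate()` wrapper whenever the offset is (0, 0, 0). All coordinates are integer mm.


// leg_h = 757 - 50 = 707
// apron z = 707 - 68 = 639
translate([434, 409, 707]) cube([1332, 956, 50]);
translate([450, 425, 0]) cube([72, 72, 707]);
translate([1678, 425, 0]) cube([72, 72, 707]);
translate([450, 1277, 0]) cube([72, 72, 707]);
translate([1678, 1277, 0]) cube([72, 72, 707]);
translate([522, 425, 639]) cube([1156, 72, 68]);
translate([522, 1277, 639]) cube([1156, 72, 68]);
translate([450, 497, 639]) cube([72, 780, 68]);
translate([1678, 497, 639]) cube([72, 780, 68]);


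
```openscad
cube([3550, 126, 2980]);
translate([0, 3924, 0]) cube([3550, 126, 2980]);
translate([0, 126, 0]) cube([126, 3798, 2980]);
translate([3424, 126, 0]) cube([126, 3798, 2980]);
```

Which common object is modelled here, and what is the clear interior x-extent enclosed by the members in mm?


A house (or room) frame. The interior width is 3298 mm.

Four 2980 mm walls enclosing a rectangle with no floor or roof — a room or house frame. Outside width is 3550 mm and wall thickness is 126 mm, so the interior width is 3550 − 2 × 126 = 3298 mm.


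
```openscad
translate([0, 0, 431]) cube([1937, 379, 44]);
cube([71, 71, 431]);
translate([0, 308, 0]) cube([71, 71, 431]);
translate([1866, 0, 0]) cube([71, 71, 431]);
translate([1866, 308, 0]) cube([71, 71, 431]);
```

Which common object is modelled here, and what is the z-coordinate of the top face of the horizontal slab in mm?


A bench. The seat-top height is 475 mm.

A long slab on four corner posts — a bench. The slab sits at z = 431 with thickness 44, so the top is 431 + 44 = 475 mm.


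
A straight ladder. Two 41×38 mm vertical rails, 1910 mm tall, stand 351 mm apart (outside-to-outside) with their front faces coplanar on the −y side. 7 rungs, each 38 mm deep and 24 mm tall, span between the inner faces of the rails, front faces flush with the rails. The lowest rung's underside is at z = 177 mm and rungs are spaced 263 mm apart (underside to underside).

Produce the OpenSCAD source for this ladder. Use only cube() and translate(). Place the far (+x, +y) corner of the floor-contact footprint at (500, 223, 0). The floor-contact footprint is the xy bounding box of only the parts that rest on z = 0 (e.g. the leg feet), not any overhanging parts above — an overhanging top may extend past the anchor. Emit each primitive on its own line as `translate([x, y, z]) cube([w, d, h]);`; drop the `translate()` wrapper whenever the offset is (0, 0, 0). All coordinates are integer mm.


// rung span = 351 - 2*41 = 269
// rung[k] z = 177 + k*263
translate([149, 185, 0]) cube([41, 38, 1910]);
translate([459, 185, 0]) cube([41, 38, 1910]);
translate([190, 185, 177]) cube([269, 38, 24]);
translate([190, 185, 440]) cube([269, 38, 24]);
translate([190, 185, 703]) cube([269, 38, 24]);
translate([190, 185, 966]) cube([269, 38, 24]);
translate([190, 185, 1229]) cube([269, 38, 24]);
translate([190, 185, 1492]) cube([269, 38, 24]);
translate([190, 185, 1755]) cube([269, 38, 24]);


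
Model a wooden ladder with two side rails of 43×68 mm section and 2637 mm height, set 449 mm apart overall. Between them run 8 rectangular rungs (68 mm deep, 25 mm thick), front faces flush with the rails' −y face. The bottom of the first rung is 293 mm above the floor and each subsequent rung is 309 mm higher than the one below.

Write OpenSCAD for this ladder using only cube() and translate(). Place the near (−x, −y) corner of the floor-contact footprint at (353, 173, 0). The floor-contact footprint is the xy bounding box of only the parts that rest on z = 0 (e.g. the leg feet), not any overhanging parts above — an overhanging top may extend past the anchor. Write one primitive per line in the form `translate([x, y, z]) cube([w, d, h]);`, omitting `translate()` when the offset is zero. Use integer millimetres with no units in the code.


translate([353, 173, 0]) cube([43, 68, 2637]);
translate([759, 173, 0]) cube([43, 68, 2637]);
translate([396, 173, 293]) cube([363, 68, 25]);
translate([396, 173, 602]) cube([363, 68, 25]);
translate([396, 173, 911]) cube([363, 68, 25]);
translate([396, 173, 1220]) cube([363, 68, 25]);
translate([396, 173, 1529]) cube([363, 68, 25]);
translate([396, 173, 1838]) cube([363, 68, 25]);
translate([396, 173, 2147]) cube([363, 68, 25]);
translate([396, 173, 2456]) cube([363, 68, 25]);


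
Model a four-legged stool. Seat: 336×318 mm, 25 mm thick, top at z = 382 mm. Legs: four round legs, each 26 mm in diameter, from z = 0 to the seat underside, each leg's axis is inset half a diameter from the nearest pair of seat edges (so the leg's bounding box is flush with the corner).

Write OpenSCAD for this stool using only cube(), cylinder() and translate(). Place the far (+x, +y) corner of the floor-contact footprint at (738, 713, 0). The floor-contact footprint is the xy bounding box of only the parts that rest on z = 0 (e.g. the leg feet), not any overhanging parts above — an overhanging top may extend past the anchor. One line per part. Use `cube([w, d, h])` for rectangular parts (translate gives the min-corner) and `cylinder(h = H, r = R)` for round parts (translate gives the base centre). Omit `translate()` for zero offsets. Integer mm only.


translate([402, 395, 357]) cube([336, 318, 25]);
translate([415, 408, 0]) cylinder(h = 357, r = 13);
translate([725, 408, 0]) cylinder(h = 357, r = 13);
translate([415, 700, 0]) cylinder(h = 357, r = 13);
translate([725, 700, 0]) cylinder(h = 357, r = 13);


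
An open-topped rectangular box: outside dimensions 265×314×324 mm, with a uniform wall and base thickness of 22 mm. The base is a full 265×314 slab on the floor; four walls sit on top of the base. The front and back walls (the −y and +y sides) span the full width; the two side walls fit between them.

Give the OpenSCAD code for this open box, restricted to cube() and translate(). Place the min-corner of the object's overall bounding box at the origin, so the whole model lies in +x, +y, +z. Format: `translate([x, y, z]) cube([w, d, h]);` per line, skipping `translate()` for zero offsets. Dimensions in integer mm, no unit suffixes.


cube([265, 314, 22]);
translate([0, 0, 22]) cube([265, 22, 302]);
translate([0, 292, 22]) cube([265, 22, 302]);
translate([0, 22, 22]) cube([22, 270, 302]);
translate([243, 22, 22]) cube([22, 270, 302]);


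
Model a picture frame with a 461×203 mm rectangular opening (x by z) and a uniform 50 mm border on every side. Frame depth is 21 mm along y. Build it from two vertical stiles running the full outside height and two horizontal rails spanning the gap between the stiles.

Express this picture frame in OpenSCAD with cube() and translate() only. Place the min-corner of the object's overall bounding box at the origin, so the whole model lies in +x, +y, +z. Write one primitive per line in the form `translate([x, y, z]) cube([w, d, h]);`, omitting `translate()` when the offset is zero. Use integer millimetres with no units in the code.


cube([50, 21, 303]);
translate([511, 0, 0]) cube([50, 21, 303]);
translate([50, 0, 0]) cube([461, 21, 50]);
translate([50, 0, 253]) cube([461, 21, 50]);


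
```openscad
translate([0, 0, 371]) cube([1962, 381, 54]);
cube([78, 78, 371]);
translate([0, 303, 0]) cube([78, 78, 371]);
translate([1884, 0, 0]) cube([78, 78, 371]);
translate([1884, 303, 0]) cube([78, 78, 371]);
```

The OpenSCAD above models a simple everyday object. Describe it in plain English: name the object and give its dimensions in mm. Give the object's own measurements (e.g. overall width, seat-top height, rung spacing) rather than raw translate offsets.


A long wooden bench with a 1962 mm (x) × 381 mm (y) seat, 54 mm thick, its top surface 425 mm above the floor. Four 78 mm square legs at the seat corners, flush with the edges, run from z = 0 to the seat underside.


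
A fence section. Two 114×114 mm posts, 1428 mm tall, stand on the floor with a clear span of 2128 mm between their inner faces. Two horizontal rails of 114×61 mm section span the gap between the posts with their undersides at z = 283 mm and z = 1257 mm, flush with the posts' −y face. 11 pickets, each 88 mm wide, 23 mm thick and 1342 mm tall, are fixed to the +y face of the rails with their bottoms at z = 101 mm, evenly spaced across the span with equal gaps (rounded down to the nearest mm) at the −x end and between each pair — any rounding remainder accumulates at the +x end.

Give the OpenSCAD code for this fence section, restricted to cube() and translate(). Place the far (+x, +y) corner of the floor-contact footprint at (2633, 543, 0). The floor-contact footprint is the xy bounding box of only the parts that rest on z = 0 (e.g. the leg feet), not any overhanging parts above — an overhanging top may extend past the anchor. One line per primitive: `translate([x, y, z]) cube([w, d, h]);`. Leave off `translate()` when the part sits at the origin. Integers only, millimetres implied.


translate([277, 429, 0]) cube([114, 114, 1428]);
translate([2519, 429, 0]) cube([114, 114, 1428]);
translate([391, 429, 283]) cube([2128, 114, 61]);
translate([391, 429, 1257]) cube([2128, 114, 61]);
translate([487, 543, 101]) cube([88, 23, 1342]);
translate([671, 543, 101]) cube([88, 23, 1342]);
translate([855, 543, 101]) cube([88, 23, 1342]);
translate([1039, 543, 101]) cube([88, 23, 1342]);
translate([1223, 543, 101]) cube([88, 23, 1342]);
translate([1407, 543, 101]) cube([88, 23, 1342]);
translate([1591, 543, 101]) cube([88, 23, 1342]);
translate([1775, 543, 101]) cube([88, 23, 1342]);
translate([1959, 543, 101]) cube([88, 23, 1342]);
translate([2143, 543, 101]) cube([88, 23, 1342]);
translate([2327, 543, 101]) cube([88, 23, 1342]);


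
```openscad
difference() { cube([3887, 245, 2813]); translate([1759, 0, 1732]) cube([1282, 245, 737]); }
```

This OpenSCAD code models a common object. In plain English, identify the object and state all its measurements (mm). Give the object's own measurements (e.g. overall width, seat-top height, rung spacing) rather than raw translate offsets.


A wall 3887 mm long (x), 245 mm thick (y), 2813 mm tall, with a rectangular window opening cut through it. The opening is 1282 mm wide and 737 mm tall; its sill is at z = 1732 mm and its near (−x) edge is 1759 mm from the wall's −x end. The opening passes through the full wall thickness.


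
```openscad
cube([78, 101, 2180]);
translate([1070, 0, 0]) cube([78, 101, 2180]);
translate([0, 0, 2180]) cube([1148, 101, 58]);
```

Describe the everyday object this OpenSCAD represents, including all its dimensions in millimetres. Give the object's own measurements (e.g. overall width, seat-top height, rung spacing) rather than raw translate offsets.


A door frame. The clear opening is 992 mm wide and 2180 mm high. Two 78 mm wide jambs, 101 mm deep, stand either side of the opening from the floor to the top of the opening. A 58 mm thick head sits across the top of both jambs, spanning the full outside width of the frame.


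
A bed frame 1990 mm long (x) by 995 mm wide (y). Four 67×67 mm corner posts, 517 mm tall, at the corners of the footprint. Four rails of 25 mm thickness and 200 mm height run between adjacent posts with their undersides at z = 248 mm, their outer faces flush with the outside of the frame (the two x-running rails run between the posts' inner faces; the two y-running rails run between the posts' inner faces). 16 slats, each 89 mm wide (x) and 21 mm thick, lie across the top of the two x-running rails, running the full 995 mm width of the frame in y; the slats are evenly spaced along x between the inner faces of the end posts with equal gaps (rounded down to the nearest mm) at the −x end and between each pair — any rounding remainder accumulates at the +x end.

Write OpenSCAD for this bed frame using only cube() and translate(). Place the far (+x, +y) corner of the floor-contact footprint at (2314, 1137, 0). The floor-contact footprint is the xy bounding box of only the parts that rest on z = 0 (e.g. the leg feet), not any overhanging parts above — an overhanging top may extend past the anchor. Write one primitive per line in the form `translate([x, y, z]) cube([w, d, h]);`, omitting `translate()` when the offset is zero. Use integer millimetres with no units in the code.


translate([324, 142, 0]) cube([67, 67, 517]);
translate([324, 1070, 0]) cube([67, 67, 517]);
translate([2247, 142, 0]) cube([67, 67, 517]);
translate([2247, 1070, 0]) cube([67, 67, 517]);
translate([391, 142, 248]) cube([1856, 25, 200]);
translate([391, 1112, 248]) cube([1856, 25, 200]);
translate([324, 209, 248]) cube([25, 861, 200]);
translate([2289, 209, 248]) cube([25, 861, 200]);
translate([416, 142, 448]) cube([89, 995, 21]);
translate([530, 142, 448]) cube([89, 995, 21]);
translate([644, 142, 448]) cube([89, 995, 21]);
translate([758, 142, 448]) cube([89, 995, 21]);
translate([872, 142, 448]) cube([89, 995, 21]);
translate([986, 142, 448]) cube([89, 995, 21]);
translate([1100, 142, 448]) cube([89, 995, 21]);
translate([1214, 142, 448]) cube([89, 995, 21]);
translate([1328, 142, 448]) cube([89, 995, 21]);
translate([1442, 142, 448]) cube([89, 995, 21]);
translate([1556, 142, 448]) cube([89, 995, 21]);
translate([1670, 142, 448]) cube([89, 995, 21]);
translate([1784, 142, 448]) cube([89, 995, 21]);
translate([1898, 142, 448]) cube([89, 995, 21]);
translate([2012, 142, 448]) cube([89, 995, 21]);
translate([2126, 142, 448]) cube([89, 995, 21]);


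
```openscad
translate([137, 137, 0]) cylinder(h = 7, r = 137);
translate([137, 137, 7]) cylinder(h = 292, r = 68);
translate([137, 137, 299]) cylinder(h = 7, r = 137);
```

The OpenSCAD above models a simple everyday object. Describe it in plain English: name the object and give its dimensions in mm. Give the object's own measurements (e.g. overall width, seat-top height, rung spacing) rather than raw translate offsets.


A spool: two coaxial disc flanges of radius 137 mm and thickness 7 mm, joined by a core cylinder of radius 68 mm and height 292 mm. The lower flange rests on z = 0 and the three cylinders share a vertical axis.


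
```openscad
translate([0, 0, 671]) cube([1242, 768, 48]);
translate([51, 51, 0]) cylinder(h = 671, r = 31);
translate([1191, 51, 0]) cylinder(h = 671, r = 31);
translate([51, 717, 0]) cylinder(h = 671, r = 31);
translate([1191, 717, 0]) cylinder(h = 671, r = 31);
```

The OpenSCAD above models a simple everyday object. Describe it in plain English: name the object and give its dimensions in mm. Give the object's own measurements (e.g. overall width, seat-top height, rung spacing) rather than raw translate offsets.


A table: top 1242 mm (x) × 768 mm (y), 48 mm thick, upper face at z = 719 mm, on four round legs of 62 mm diameter, each leg's bounding box inset 20 mm from the nearest pair of top edges from z = 0 to the bottom of the top.


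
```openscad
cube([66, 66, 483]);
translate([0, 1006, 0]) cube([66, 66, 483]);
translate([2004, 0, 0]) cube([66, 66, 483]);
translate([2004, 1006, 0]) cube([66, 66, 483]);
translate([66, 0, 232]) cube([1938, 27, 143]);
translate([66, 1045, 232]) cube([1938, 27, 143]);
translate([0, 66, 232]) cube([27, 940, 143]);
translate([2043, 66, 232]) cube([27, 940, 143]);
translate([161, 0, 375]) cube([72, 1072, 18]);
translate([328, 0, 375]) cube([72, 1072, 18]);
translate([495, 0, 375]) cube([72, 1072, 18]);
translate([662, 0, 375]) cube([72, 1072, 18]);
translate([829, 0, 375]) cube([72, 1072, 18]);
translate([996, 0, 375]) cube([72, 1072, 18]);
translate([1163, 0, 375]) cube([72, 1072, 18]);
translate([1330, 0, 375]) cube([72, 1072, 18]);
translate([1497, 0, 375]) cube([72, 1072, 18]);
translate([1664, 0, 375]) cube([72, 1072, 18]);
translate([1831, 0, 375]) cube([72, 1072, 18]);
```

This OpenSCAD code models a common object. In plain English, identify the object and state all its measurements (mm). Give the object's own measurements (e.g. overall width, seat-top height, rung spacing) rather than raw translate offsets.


A bed frame 2070 mm long (x) by 1072 mm wide (y). Four 66×66 mm corner posts, 483 mm tall, at the corners of the footprint. Four rails of 27 mm thickness and 143 mm height run between adjacent posts with their undersides at z = 232 mm, their outer faces flush with the outside of the frame (the two x-running rails run between the posts' inner faces; the two y-running rails run between the posts' inner faces). 11 slats, each 72 mm wide (x) and 18 mm thick, lie across the top of the two x-running rails, running the full 1072 mm width of the frame in y; along x they sit between the end posts with a 95 mm gap after the −x posts and between neighbouring slats, leaving 101 mm before the +x posts.


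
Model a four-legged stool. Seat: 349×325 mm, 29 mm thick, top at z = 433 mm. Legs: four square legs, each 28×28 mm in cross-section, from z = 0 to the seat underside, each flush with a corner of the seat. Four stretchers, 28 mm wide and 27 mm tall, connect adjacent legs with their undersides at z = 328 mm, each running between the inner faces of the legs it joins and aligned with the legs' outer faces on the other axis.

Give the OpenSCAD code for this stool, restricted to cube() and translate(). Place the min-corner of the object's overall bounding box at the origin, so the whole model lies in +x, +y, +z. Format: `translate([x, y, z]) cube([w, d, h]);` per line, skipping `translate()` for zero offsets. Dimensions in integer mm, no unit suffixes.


translate([0, 0, 404]) cube([349, 325, 29]);
cube([28, 28, 404]);
translate([321, 0, 0]) cube([28, 28, 404]);
translate([0, 297, 0]) cube([28, 28, 404]);
translate([321, 297, 0]) cube([28, 28, 404]);
translate([28, 0, 328]) cube([293, 28, 27]);
translate([28, 297, 328]) cube([293, 28, 27]);
translate([0, 28, 328]) cube([28, 269, 27]);
translate([321, 28, 328]) cube([28, 269, 27]);


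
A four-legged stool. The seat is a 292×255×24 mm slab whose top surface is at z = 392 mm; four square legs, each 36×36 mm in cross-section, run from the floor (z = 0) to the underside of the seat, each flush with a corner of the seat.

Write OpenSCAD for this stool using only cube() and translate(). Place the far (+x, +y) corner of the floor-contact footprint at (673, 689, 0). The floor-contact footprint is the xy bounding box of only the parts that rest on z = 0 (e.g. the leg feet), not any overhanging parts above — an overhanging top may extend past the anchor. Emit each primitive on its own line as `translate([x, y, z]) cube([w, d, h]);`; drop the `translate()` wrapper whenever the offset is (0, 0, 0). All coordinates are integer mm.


// leg_h = 392 - 24 = 368
translate([381, 434, 368]) cube([292, 255, 24]);
translate([381, 434, 0]) cube([36, 36, 368]);
translate([637, 434, 0]) cube([36, 36, 368]);
translate([381, 653, 0]) cube([36, 36, 368]);
translate([637, 653, 0]) cube([36, 36, 368]);


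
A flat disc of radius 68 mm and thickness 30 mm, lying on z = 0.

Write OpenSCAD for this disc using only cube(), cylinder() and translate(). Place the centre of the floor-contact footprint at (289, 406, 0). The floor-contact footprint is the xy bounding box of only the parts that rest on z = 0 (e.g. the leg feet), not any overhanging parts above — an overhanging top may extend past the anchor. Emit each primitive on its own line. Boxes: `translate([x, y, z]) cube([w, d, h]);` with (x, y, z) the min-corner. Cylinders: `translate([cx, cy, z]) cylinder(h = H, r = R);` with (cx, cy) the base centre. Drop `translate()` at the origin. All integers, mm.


translate([289, 406, 0]) cylinder(h = 30, r = 68);


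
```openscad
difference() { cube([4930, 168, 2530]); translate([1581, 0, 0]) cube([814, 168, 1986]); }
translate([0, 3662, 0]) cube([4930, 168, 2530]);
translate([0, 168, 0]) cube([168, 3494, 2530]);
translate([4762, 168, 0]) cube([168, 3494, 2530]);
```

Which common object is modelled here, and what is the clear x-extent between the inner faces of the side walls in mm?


A single room. The interior width is 4594 mm.

Four walls enclosing a rectangle with a door in the front wall — a room. Outside width 4930 minus two 168 mm walls gives 4594 mm.


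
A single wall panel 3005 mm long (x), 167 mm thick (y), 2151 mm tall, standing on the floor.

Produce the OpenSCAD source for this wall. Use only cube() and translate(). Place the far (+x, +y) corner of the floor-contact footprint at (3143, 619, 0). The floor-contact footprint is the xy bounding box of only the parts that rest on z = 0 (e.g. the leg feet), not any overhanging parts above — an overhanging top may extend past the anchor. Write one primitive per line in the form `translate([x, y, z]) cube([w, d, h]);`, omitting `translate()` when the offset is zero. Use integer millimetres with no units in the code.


translate([138, 452, 0]) cube([3005, 167, 2151]);


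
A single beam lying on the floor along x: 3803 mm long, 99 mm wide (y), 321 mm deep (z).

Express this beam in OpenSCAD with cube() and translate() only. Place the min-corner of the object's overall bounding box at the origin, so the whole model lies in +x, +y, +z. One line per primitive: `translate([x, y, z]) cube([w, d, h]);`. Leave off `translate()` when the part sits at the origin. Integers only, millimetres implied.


cube([3803, 99, 321]);


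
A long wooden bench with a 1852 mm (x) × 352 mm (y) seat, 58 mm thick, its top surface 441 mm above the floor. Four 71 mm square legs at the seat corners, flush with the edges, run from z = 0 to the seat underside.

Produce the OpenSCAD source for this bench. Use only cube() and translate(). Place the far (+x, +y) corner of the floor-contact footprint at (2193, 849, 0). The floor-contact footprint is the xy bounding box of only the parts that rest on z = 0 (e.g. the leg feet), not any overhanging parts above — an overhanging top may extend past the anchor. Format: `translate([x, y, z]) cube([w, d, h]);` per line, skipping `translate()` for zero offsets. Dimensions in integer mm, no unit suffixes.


translate([341, 497, 383]) cube([1852, 352, 58]);
translate([341, 497, 0]) cube([71, 71, 383]);
translate([341, 778, 0]) cube([71, 71, 383]);
translate([2122, 497, 0]) cube([71, 71, 383]);
translate([2122, 778, 0]) cube([71, 71, 383]);


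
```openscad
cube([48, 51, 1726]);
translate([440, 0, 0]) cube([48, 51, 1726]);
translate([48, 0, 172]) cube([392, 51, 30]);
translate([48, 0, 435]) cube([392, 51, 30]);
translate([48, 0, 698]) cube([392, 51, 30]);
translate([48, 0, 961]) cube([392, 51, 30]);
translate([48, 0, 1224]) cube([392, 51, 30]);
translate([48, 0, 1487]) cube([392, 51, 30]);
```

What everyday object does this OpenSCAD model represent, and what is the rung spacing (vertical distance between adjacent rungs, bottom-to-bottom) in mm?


A ladder. The rung spacing is 263 mm.

Two tall 48×51 posts with 6 short bars between them — a ladder. Adjacent rungs sit at z = 172 and z = 435, so the spacing is 435 − 172 = 263 mm.


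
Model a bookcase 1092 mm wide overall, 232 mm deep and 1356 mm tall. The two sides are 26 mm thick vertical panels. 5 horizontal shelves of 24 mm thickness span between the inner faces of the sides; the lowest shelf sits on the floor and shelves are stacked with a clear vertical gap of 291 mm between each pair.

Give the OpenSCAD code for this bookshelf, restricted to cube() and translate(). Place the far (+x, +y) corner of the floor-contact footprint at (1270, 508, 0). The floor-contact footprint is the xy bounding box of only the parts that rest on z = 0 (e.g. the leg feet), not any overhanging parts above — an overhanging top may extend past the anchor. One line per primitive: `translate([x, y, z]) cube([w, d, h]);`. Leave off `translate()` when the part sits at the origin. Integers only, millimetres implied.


translate([178, 276, 0]) cube([26, 232, 1356]);
translate([1244, 276, 0]) cube([26, 232, 1356]);
translate([204, 276, 0]) cube([1040, 232, 24]);
translate([204, 276, 315]) cube([1040, 232, 24]);
translate([204, 276, 630]) cube([1040, 232, 24]);
translate([204, 276, 945]) cube([1040, 232, 24]);
translate([204, 276, 1260]) cube([1040, 232, 24]);


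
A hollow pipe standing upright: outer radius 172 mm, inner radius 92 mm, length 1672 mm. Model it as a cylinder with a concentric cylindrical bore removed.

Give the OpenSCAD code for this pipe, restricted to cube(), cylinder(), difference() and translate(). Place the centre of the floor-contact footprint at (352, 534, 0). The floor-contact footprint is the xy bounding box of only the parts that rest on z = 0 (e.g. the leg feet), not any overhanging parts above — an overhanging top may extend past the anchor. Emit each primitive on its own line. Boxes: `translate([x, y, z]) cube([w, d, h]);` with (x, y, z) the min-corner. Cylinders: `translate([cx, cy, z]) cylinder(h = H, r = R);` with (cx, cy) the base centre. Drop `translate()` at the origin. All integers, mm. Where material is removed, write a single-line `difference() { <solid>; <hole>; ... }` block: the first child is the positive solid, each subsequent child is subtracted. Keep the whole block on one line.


difference() { translate([352, 534, 0]) cylinder(h = 1672, r = 172); translate([352, 534, 0]) cylinder(h = 1672, r = 92); }


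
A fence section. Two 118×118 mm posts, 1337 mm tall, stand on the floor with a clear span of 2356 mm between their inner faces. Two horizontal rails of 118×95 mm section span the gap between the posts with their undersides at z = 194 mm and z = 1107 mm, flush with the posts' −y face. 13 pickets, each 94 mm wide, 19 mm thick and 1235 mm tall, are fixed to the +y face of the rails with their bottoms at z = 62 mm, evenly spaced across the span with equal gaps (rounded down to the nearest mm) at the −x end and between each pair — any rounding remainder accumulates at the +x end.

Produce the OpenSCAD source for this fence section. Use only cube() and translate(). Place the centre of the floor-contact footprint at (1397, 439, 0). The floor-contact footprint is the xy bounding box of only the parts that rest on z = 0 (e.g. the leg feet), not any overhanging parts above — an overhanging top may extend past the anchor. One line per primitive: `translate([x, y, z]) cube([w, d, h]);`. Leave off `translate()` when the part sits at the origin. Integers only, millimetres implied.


translate([101, 380, 0]) cube([118, 118, 1337]);
translate([2575, 380, 0]) cube([118, 118, 1337]);
translate([219, 380, 194]) cube([2356, 118, 95]);
translate([219, 380, 1107]) cube([2356, 118, 95]);
translate([300, 498, 62]) cube([94, 19, 1235]);
translate([475, 498, 62]) cube([94, 19, 1235]);
translate([650, 498, 62]) cube([94, 19, 1235]);
translate([825, 498, 62]) cube([94, 19, 1235]);
translate([1000, 498, 62]) cube([94, 19, 1235]);
translate([1175, 498, 62]) cube([94, 19, 1235]);
translate([1350, 498, 62]) cube([94, 19, 1235]);
translate([1525, 498, 62]) cube([94, 19, 1235]);
translate([1700, 498, 62]) cube([94, 19, 1235]);
translate([1875, 498, 62]) cube([94, 19, 1235]);
translate([2050, 498, 62]) cube([94, 19, 1235]);
translate([2225, 498, 62]) cube([94, 19, 1235]);
translate([2400, 498, 62]) cube([94, 19, 1235]);


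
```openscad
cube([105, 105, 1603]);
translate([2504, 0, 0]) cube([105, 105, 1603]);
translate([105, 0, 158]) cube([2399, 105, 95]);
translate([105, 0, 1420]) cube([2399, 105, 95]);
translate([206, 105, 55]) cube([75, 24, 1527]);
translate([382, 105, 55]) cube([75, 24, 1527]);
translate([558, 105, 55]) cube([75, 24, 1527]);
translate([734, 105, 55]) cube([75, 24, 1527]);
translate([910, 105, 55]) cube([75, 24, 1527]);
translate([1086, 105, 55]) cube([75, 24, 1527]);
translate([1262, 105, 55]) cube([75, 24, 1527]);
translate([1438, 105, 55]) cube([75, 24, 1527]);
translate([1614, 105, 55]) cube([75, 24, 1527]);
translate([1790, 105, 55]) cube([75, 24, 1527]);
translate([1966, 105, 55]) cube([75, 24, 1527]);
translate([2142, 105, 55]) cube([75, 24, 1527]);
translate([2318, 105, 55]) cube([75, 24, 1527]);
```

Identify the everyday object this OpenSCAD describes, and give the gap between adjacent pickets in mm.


A fence section. The picket gap is 101 mm.

Two posts, two rails, 13 pickets — a fence section. Span 2399 mm holds 13 pickets of 75 mm with 14 equal gaps: ⌊(2399 − 13·75) / 14⌋ = 101 mm.


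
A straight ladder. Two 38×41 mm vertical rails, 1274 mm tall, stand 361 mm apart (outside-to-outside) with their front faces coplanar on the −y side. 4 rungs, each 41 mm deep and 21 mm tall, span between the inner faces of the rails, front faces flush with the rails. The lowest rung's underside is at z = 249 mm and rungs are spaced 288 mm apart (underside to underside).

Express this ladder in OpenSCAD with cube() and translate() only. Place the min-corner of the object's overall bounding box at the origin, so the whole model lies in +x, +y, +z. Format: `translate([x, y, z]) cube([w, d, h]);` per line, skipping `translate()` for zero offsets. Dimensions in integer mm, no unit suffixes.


cube([38, 41, 1274]);
translate([323, 0, 0]) cube([38, 41, 1274]);
translate([38, 0, 249]) cube([285, 41, 21]);
translate([38, 0, 537]) cube([285, 41, 21]);
translate([38, 0, 825]) cube([285, 41, 21]);
translate([38, 0, 1113]) cube([285, 41, 21]);


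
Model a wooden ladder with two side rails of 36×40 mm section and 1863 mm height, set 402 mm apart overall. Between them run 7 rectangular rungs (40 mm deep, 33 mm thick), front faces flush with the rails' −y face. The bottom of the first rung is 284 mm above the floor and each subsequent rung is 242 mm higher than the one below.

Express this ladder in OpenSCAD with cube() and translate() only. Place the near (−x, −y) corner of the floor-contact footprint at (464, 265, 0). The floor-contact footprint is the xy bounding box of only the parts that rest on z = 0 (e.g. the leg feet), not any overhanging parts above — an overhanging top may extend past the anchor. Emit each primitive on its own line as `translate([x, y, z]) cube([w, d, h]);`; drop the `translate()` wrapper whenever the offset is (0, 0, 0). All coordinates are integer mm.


translate([464, 265, 0]) cube([36, 40, 1863]);
translate([830, 265, 0]) cube([36, 40, 1863]);
translate([500, 265, 284]) cube([330, 40, 33]);
translate([500, 265, 526]) cube([330, 40, 33]);
translate([500, 265, 768]) cube([330, 40, 33]);
translate([500, 265, 1010]) cube([330, 40, 33]);
translate([500, 265, 1252]) cube([330, 40, 33]);
translate([500, 265, 1494]) cube([330, 40, 33]);
translate([500, 265, 1736]) cube([330, 40, 33]);


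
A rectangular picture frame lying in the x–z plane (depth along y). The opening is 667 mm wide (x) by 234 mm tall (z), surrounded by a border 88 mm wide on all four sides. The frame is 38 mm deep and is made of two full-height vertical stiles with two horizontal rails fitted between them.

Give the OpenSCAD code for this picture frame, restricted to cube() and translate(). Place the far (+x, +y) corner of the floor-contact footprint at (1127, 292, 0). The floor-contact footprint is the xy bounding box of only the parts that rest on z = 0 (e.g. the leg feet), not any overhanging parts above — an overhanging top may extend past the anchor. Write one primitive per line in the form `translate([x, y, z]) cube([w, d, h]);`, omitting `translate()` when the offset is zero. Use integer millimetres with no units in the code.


translate([284, 254, 0]) cube([88, 38, 410]);
translate([1039, 254, 0]) cube([88, 38, 410]);
translate([372, 254, 0]) cube([667, 38, 88]);
translate([372, 254, 322]) cube([667, 38, 88]);
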